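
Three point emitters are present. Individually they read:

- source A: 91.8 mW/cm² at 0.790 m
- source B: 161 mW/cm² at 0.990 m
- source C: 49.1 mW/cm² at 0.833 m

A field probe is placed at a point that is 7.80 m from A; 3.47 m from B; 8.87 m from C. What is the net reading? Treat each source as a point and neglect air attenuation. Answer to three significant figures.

Each source contributes Iᵢ·(dᵢ/rᵢ)²; contributions add.
A: 91.8 × (0.790/7.80)² = 0.9417 mW/cm²
B: 161 × (0.990/3.47)² = 13.11 mW/cm²
C: 49.1 × (0.833/8.87)² = 0.4330 mW/cm²
Total = 0.9417 + 13.11 + 0.4330 = 14.48 mW/cm².

14.5 mW/cm²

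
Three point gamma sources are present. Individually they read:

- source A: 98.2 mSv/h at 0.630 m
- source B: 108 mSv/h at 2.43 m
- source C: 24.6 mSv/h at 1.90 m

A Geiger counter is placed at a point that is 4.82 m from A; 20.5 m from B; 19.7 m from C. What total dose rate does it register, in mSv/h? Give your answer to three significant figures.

3.42 mSv/h

Each source contributes Iᵢ·(dᵢ/rᵢ)²; contributions add.
A: 98.2 × (0.630/4.82)² = 1.678 mSv/h
B: 108 × (2.43/20.5)² = 1.517 mSv/h
C: 24.6 × (1.90/19.7)² = 0.2288 mSv/h
Total = 1.678 + 1.517 + 0.2288 = 3.424 mSv/h.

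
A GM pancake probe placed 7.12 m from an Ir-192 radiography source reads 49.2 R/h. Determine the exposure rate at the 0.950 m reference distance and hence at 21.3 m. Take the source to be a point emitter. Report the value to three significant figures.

2760 R/h; 5.50 R/h

Applying the 1/r² law,
At 0.950 m: (7.12/0.950)² = 56.17, so 49.2 × 56.17 = 2764 R/h
At 21.3 m: (0.950/21.3)² = 0.001989, so 2764 × 0.001989 = 5.498 R/h.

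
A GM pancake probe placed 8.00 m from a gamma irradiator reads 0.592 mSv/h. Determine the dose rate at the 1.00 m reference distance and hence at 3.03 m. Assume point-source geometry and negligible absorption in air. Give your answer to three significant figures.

37.9 mSv/h; 4.13 mSv/h

Since intensity falls as 1/r²,
At 1.00 m: (8.00/1.00)² = 64.00, so 0.592 × 64.00 = 37.89 mSv/h
At 3.03 m: 37.89 × (1.00/3.03)² = 37.89 × 0.1089 = 4.126 mSv/h.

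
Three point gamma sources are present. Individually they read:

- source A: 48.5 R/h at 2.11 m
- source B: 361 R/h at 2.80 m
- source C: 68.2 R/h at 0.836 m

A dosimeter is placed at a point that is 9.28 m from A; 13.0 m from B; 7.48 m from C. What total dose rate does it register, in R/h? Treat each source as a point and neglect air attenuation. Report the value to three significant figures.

By superposition, sum each source's inverse-square contribution:
A: 48.5 × (2.11/9.28)² = 2.507 R/h
B: 361 × (2.80/13.0)² = 16.75 R/h
C: 68.2 × (0.836/7.48)² = 0.8519 R/h
Total = 2.507 + 16.75 + 0.8519 = 20.11 R/h.

20.1 R/h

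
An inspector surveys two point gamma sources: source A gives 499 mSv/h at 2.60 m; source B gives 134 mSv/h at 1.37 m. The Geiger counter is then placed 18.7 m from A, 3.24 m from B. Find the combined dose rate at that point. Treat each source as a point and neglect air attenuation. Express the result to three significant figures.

Each source contributes Iᵢ·(dᵢ/rᵢ)²; contributions add.
A: 499 × (2.60/18.7)² = 9.646 mSv/h
B: 134 × (1.37/3.24)² = 23.96 mSv/h
Total = 9.646 + 23.96 = 33.61 mSv/h.

33.6 mSv/h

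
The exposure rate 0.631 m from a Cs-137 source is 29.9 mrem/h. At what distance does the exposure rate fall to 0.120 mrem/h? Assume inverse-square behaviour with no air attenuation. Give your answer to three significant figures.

Using I₁d₁² = I₂d₂², d₂ = d₁·√(I₁/I₂).
I₁/I₂ = 29.9/0.120 = 249.2, so d₂ = 0.631 × √249.2 = 9.961 m.

9.96 m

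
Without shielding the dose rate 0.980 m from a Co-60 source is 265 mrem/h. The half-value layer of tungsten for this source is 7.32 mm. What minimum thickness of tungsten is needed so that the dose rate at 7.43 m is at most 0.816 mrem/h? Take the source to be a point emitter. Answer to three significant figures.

At 7.43 m, distance alone gives 265 × (0.980/7.43)² = 265 × 0.01740 = 4.611 mrem/h.
Further attenuation needed: 4.611/0.816 = 5.651.
n = log₂(5.651) = 2.499 half-value layers.
Thickness = 2.499 × 7.32 mm = 18.29 mm.

18.3 mm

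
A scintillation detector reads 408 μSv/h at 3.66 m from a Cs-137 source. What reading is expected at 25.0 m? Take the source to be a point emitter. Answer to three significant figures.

Using I₁d₁² = I₂d₂², the rate at 25.0 m is
(3.66/25.0)² = 0.02143, so 408 × 0.02143 = 8.743 μSv/h.

8.74 μSv/h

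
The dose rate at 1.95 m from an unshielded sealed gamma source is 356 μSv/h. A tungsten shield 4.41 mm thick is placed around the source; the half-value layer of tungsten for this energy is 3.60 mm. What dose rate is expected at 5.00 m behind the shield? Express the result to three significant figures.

23.2 μSv/h

Distance alone: 356 × (1.95/5.00)² = 356 × 0.1521 = 54.15 μSv/h.
Shield: 4.41/3.60 = 1.225 half-value layers → attenuation 2^(−1.225) = 0.4278.
Combined: 54.15 × 0.4278 = 23.17 μSv/h.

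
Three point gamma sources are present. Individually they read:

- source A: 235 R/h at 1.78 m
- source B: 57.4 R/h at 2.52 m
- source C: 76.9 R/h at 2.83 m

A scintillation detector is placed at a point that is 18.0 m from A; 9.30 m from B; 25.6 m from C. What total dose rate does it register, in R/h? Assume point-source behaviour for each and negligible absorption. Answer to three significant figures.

7.45 R/h

Each source contributes Iᵢ·(dᵢ/rᵢ)²; contributions add.
A: 235 × (1.78/18.0)² = 2.298 R/h
B: 57.4 × (2.52/9.30)² = 4.215 R/h
C: 76.9 × (2.83/25.6)² = 0.9398 R/h
Total = 2.298 + 4.215 + 0.9398 = 7.453 R/h.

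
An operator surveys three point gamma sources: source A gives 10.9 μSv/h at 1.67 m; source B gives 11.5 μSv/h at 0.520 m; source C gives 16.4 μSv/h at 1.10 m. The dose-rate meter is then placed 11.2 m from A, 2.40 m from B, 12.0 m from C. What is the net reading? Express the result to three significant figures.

Each source contributes Iᵢ·(dᵢ/rᵢ)²; contributions add.
A: 10.9 × (1.67/11.2)² = 0.2423 μSv/h
B: 11.5 × (0.520/2.40)² = 0.5399 μSv/h
C: 16.4 × (1.10/12.0)² = 0.1378 μSv/h
Total = 0.2423 + 0.5399 + 0.1378 = 0.9200 μSv/h.

0.920 μSv/h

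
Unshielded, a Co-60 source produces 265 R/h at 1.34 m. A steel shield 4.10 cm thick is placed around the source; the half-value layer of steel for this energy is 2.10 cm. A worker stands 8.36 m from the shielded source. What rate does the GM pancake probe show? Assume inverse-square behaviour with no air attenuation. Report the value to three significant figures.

Distance alone: (1.34/8.36)² = 0.02569, so 265 × 0.02569 = 6.808 R/h.
Shield: 4.10/2.10 = 1.952 half-value layers → attenuation 2^(−1.952) = 0.2585.
Combined: 6.808 × 0.2585 = 1.760 R/h.

1.76 R/h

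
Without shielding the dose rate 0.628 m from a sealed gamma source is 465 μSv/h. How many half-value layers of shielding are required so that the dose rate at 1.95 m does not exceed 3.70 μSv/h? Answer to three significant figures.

At 1.95 m, distance alone gives 465 × (0.628/1.95)² = 465 × 0.1037 = 48.22 μSv/h.
Further attenuation needed: 48.22/3.70 = 13.03.
n = log₂(13.03) = 3.704 half-value layers.

3.70 half-value layers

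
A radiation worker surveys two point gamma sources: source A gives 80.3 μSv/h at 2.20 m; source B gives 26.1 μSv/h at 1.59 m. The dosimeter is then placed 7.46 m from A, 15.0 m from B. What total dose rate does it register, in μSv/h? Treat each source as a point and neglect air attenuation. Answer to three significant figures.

7.28 μSv/h

By superposition, sum each source's inverse-square contribution:
A: 80.3 × (2.20/7.46)² = 6.984 μSv/h
B: 26.1 × (1.59/15.0)² = 0.2933 μSv/h
Total = 6.984 + 0.2933 = 7.277 μSv/h.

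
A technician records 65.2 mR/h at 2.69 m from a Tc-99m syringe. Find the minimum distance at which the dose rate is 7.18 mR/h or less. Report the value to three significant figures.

Since intensity falls as 1/r², d₂ = d₁·√(I₁/I₂).
I₁/I₂ = 65.2/7.18 = 9.081, so d₂ = 2.69 × √9.081 = 8.106 m.

8.11 m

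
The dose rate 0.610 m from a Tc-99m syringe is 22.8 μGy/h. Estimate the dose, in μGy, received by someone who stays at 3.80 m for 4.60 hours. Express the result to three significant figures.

2.70 μGy

Intensity scales as (d₁/d₂)², so rate at 3.80 m:
22.8 × (0.610/3.80)² = 22.8 × 0.02577 = 0.5876 μGy/h.
Dose = rate × time = 0.5876 μGy/h × 4.600 h = 2.703 μGy.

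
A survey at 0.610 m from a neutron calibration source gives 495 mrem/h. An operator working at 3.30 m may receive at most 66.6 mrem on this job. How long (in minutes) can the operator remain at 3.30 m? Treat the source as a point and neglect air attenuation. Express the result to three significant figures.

Applying the 1/r² law, rate at 3.30 m:
(0.610/3.30)² = 0.03417, so 495 × 0.03417 = 16.91 mrem/h.
Stay time = 66.6 mrem ÷ 16.91 mrem/h = 3.938 h = 236.3 min.

236 min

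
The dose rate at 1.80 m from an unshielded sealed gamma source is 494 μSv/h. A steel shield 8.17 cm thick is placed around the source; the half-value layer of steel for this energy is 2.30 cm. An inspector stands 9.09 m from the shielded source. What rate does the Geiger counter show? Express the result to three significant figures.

1.65 μSv/h

Distance alone: 494 × (1.80/9.09)² = 494 × 0.03921 = 19.37 μSv/h.
Shield: 8.17/2.30 = 3.552 half-value layers → attenuation 2^(−3.552) = 0.08526.
Combined: 19.37 × 0.08526 = 1.651 μSv/h.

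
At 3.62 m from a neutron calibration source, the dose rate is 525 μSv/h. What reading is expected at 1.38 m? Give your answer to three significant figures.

3610 μSv/h

Using I₁d₁² = I₂d₂², the rate at 1.38 m is
(3.62/1.38)² = 6.881, so 525 × 6.881 = 3613 μSv/h.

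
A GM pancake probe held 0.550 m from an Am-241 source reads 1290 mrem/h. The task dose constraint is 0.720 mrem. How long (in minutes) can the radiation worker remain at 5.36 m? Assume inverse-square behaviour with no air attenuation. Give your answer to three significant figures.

3.18 min

Intensity scales as (d₁/d₂)², so rate at 5.36 m:
1290 × (0.550/5.36)² = 1290 × 0.01053 = 13.58 mrem/h.
Stay time = 0.720 mrem ÷ 13.58 mrem/h = 0.05302 h = 3.181 min.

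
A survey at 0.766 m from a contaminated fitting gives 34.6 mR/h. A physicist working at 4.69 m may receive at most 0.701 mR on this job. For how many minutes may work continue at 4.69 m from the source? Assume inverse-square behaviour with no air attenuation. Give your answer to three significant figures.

Applying the 1/r² law, rate at 4.69 m:
34.6 × (0.766/4.69)² = 34.6 × 0.02668 = 0.9231 mR/h.
Stay time = 0.701 mR ÷ 0.9231 mR/h = 0.7594 h = 45.56 min.

45.6 min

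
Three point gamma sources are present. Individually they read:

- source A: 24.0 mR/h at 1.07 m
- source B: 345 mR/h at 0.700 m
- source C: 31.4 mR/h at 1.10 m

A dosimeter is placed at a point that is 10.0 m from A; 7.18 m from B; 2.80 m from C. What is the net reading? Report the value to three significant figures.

8.40 mR/h

Each source contributes Iᵢ·(dᵢ/rᵢ)²; contributions add.
A: 24.0 × (1.07/10.0)² = 0.2748 mR/h
B: 345 × (0.700/7.18)² = 3.279 mR/h
C: 31.4 × (1.10/2.80)² = 4.846 mR/h
Total = 0.2748 + 3.279 + 4.846 = 8.400 mR/h.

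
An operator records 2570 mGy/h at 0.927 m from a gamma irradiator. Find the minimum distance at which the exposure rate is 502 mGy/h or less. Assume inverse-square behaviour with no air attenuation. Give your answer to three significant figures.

2.10 m

Using I₁d₁² = I₂d₂², d₂ = d₁·√(I₁/I₂).
I₁/I₂ = 2570/502 = 5.120, so d₂ = 0.927 × √5.120 = 2.098 m.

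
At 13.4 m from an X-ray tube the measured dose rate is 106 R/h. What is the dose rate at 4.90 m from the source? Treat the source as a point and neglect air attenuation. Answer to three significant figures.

793 R/h

Intensity scales as (d₁/d₂)², so scaling from 13.4 m to 4.90 m:
(13.4/4.90)² = 7.479, so 106 × 7.479 = 792.8 R/h.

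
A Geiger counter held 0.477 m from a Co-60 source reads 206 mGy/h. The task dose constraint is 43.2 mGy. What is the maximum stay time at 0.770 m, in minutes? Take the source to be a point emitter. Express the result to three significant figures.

Since intensity falls as 1/r², rate at 0.770 m:
(0.477/0.770)² = 0.3838, so 206 × 0.3838 = 79.06 mGy/h.
Stay time = 43.2 mGy ÷ 79.06 mGy/h = 0.5464 h = 32.78 min.

32.8 min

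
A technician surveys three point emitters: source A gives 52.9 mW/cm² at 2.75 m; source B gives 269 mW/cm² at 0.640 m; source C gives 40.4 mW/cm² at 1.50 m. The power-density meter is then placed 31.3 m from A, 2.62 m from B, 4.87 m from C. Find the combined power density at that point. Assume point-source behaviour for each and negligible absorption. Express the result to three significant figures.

20.3 mW/cm²

Each source contributes Iᵢ·(dᵢ/rᵢ)²; contributions add.
A: 52.9 × (2.75/31.3)² = 0.4083 mW/cm²
B: 269 × (0.640/2.62)² = 16.05 mW/cm²
C: 40.4 × (1.50/4.87)² = 3.833 mW/cm²
Total = 0.4083 + 16.05 + 3.833 = 20.29 mW/cm².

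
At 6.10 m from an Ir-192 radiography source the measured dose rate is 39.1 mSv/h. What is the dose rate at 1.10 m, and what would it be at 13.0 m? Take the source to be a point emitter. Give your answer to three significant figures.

1200 mSv/h; 8.61 mSv/h

By the inverse-square law,
At 1.10 m: (6.10/1.10)² = 30.75, so 39.1 × 30.75 = 1202 mSv/h
At 13.0 m: (1.10/13.0)² = 0.007160, so 1202 × 0.007160 = 8.606 mSv/h.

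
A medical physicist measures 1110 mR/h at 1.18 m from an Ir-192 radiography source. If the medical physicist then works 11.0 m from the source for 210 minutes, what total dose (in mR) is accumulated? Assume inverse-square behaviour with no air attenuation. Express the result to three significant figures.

44.7 mR

Using I₁d₁² = I₂d₂², rate at 11.0 m:
(1.18/11.0)² = 0.01151, so 1110 × 0.01151 = 12.78 mR/h.
Dose = rate × time = 12.78 mR/h × 3.500 h = 44.73 mR.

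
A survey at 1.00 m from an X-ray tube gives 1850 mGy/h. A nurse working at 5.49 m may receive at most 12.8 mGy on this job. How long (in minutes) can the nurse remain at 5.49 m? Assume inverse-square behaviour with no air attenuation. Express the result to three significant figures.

Using I₁d₁² = I₂d₂², rate at 5.49 m:
(1.00/5.49)² = 0.03318, so 1850 × 0.03318 = 61.38 mGy/h.
Stay time = 12.8 mGy ÷ 61.38 mGy/h = 0.2085 h = 12.51 min.

12.5 min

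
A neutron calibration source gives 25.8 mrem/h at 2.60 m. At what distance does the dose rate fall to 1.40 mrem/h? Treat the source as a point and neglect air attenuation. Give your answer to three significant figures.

11.2 m

By the inverse-square law, d₂ = d₁·√(I₁/I₂).
I₁/I₂ = 25.8/1.40 = 18.43, so d₂ = 2.60 × √18.43 = 11.16 m.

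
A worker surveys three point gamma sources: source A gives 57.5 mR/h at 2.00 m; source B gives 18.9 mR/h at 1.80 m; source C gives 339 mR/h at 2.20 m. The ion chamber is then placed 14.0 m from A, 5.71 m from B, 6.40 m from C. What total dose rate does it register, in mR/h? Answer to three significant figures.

Each source contributes Iᵢ·(dᵢ/rᵢ)²; contributions add.
A: 57.5 × (2.00/14.0)² = 1.173 mR/h
B: 18.9 × (1.80/5.71)² = 1.878 mR/h
C: 339 × (2.20/6.40)² = 40.06 mR/h
Total = 1.173 + 1.878 + 40.06 = 43.11 mR/h.

43.1 mR/h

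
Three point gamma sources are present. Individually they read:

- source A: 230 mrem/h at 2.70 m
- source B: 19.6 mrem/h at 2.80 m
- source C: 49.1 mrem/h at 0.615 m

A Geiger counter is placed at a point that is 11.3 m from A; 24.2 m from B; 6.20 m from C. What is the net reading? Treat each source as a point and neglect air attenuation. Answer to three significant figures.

Each source contributes Iᵢ·(dᵢ/rᵢ)²; contributions add.
A: 230 × (2.70/11.3)² = 13.13 mrem/h
B: 19.6 × (2.80/24.2)² = 0.2624 mrem/h
C: 49.1 × (0.615/6.20)² = 0.4831 mrem/h
Total = 13.13 + 0.2624 + 0.4831 = 13.88 mrem/h.

13.9 mrem/h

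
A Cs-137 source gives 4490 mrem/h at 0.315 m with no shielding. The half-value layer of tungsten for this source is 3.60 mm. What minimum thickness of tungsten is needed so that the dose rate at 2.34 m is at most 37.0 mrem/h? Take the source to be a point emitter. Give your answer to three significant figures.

At 2.34 m, distance alone gives 4490 × (0.315/2.34)² = 4490 × 0.01812 = 81.36 mrem/h.
Further attenuation needed: 81.36/37.0 = 2.199.
n = log₂(2.199) = 1.137 half-value layers.
Thickness = 1.137 × 3.60 mm = 4.093 mm.

4.09 mm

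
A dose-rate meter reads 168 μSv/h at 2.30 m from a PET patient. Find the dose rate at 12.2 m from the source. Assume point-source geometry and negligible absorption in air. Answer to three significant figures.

5.97 μSv/h

Applying the 1/r² law, the rate at 12.2 m is
168 × (2.30/12.2)² = 168 × 0.03554 = 5.971 μSv/h.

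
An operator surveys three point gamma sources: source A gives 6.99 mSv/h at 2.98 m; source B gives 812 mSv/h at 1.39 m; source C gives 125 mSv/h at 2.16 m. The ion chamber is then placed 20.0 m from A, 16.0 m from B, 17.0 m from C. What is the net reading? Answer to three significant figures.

8.30 mSv/h

By superposition, sum each source's inverse-square contribution:
A: 6.99 × (2.98/20.0)² = 0.1552 mSv/h
B: 812 × (1.39/16.0)² = 6.128 mSv/h
C: 125 × (2.16/17.0)² = 2.018 mSv/h
Total = 0.1552 + 6.128 + 2.018 = 8.301 mSv/h.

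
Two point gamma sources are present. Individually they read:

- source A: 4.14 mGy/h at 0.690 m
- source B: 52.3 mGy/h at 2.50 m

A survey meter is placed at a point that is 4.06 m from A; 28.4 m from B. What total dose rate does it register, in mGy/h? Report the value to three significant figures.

Each source contributes Iᵢ·(dᵢ/rᵢ)²; contributions add.
A: 4.14 × (0.690/4.06)² = 0.1196 mGy/h
B: 52.3 × (2.50/28.4)² = 0.4053 mGy/h
Total = 0.1196 + 0.4053 = 0.5249 mGy/h.

0.525 mGy/h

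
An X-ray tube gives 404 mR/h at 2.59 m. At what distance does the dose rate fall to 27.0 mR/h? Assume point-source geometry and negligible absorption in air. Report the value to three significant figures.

10.0 m

Intensity scales as (d₁/d₂)², so d₂ = d₁·√(I₁/I₂).
I₁/I₂ = 404/27.0 = 14.96, so d₂ = 2.59 × √14.96 = 10.02 m.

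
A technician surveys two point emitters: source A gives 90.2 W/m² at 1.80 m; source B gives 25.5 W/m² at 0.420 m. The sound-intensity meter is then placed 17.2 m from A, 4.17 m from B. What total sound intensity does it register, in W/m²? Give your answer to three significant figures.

1.25 W/m²

Each source contributes Iᵢ·(dᵢ/rᵢ)²; contributions add.
A: 90.2 × (1.80/17.2)² = 0.9879 W/m²
B: 25.5 × (0.420/4.17)² = 0.2587 W/m²
Total = 0.9879 + 0.2587 = 1.247 W/m².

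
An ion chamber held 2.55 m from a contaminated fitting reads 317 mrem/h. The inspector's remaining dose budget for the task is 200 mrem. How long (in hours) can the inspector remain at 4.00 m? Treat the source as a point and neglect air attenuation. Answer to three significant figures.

1.55 h

By the inverse-square law, rate at 4.00 m:
(2.55/4.00)² = 0.4064, so 317 × 0.4064 = 128.8 mrem/h.
Stay time = 200 mrem ÷ 128.8 mrem/h = 1.553 h.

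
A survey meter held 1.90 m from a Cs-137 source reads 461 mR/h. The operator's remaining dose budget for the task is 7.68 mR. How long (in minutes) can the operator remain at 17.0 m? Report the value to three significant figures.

80.0 min

Using I₁d₁² = I₂d₂², rate at 17.0 m:
461 × (1.90/17.0)² = 461 × 0.01249 = 5.758 mR/h.
Stay time = 7.68 mR ÷ 5.758 mR/h = 1.334 h = 80.04 min.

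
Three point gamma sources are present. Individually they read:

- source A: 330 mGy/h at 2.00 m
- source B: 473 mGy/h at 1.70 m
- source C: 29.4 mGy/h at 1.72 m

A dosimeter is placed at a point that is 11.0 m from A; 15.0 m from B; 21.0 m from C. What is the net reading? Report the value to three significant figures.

By superposition, sum each source's inverse-square contribution:
A: 330 × (2.00/11.0)² = 10.91 mGy/h
B: 473 × (1.70/15.0)² = 6.075 mGy/h
C: 29.4 × (1.72/21.0)² = 0.1972 mGy/h
Total = 10.91 + 6.075 + 0.1972 = 17.18 mGy/h.

17.2 mGy/h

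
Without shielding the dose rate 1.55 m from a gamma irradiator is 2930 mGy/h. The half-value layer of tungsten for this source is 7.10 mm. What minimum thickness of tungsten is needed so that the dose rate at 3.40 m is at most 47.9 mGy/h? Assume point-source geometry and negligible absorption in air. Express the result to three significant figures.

At 3.40 m, distance alone gives (1.55/3.40)² = 0.2078, so 2930 × 0.2078 = 608.9 mGy/h.
Further attenuation needed: 608.9/47.9 = 12.71.
n = log₂(12.71) = 3.668 half-value layers.
Thickness = 3.668 × 7.10 mm = 26.04 mm.

26.0 mm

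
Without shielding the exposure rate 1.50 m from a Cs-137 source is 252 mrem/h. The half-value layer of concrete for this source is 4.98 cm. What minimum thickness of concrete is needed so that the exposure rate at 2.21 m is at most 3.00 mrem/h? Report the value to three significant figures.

26.3 cm

At 2.21 m, distance alone gives 252 × (1.50/2.21)² = 252 × 0.4607 = 116.1 mrem/h.
Further attenuation needed: 116.1/3.00 = 38.70.
n = log₂(38.70) = 5.274 half-value layers.
Thickness = 5.274 × 4.98 cm = 26.26 cm.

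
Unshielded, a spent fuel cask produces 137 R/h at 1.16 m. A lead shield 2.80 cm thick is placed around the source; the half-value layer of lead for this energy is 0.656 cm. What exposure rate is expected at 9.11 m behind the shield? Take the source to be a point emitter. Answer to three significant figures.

0.115 R/h

Distance alone: 137 × (1.16/9.11)² = 137 × 0.01621 = 2.221 R/h.
Shield: 2.80/0.656 = 4.268 half-value layers → attenuation 2^(−4.268) = 0.05190.
Combined: 2.221 × 0.05190 = 0.1153 R/h.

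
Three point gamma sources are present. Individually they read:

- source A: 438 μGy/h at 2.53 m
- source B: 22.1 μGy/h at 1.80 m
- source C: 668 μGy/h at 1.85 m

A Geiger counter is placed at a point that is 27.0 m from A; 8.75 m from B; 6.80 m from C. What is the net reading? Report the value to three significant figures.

54.2 μGy/h

By superposition, sum each source's inverse-square contribution:
A: 438 × (2.53/27.0)² = 3.846 μGy/h
B: 22.1 × (1.80/8.75)² = 0.9352 μGy/h
C: 668 × (1.85/6.80)² = 49.44 μGy/h
Total = 3.846 + 0.9352 + 49.44 = 54.22 μGy/h.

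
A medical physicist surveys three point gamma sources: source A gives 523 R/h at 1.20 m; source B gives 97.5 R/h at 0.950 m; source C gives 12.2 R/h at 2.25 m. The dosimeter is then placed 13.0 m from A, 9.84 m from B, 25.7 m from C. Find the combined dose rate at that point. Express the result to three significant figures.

By superposition, sum each source's inverse-square contribution:
A: 523 × (1.20/13.0)² = 4.456 R/h
B: 97.5 × (0.950/9.84)² = 0.9088 R/h
C: 12.2 × (2.25/25.7)² = 0.09351 R/h
Total = 4.456 + 0.9088 + 0.09351 = 5.458 R/h.

5.46 R/h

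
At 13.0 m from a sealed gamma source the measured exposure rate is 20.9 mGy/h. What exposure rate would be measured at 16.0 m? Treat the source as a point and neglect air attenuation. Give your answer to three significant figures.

Intensity scales as (d₁/d₂)², so scaling from 13.0 m to 16.0 m:
20.9 × (13.0/16.0)² = 20.9 × 0.6602 = 13.80 mGy/h.

13.8 mGy/h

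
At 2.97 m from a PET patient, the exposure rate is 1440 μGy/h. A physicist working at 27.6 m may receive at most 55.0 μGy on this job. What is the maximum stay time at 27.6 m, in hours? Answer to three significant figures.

By the inverse-square law, rate at 27.6 m:
1440 × (2.97/27.6)² = 1440 × 0.01158 = 16.68 μGy/h.
Stay time = 55.0 μGy ÷ 16.68 μGy/h = 3.297 h.

3.30 h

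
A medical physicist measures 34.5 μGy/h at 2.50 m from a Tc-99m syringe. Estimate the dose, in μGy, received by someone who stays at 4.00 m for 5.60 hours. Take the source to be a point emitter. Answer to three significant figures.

Applying the 1/r² law, rate at 4.00 m:
(2.50/4.00)² = 0.3906, so 34.5 × 0.3906 = 13.48 μGy/h.
Dose = rate × time = 13.48 μGy/h × 5.600 h = 75.49 μGy.

75.5 μGy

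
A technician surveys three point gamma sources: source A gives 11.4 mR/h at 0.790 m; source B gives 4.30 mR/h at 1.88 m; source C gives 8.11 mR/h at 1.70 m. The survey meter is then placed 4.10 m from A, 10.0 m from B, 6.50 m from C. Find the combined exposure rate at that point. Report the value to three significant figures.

Each source contributes Iᵢ·(dᵢ/rᵢ)²; contributions add.
A: 11.4 × (0.790/4.10)² = 0.4232 mR/h
B: 4.30 × (1.88/10.0)² = 0.1520 mR/h
C: 8.11 × (1.70/6.50)² = 0.5547 mR/h
Total = 0.4232 + 0.1520 + 0.5547 = 1.130 mR/h.

1.13 mR/h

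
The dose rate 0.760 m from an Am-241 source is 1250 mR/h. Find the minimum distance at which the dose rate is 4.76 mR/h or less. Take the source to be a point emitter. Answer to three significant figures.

12.3 m

Applying the 1/r² law, d₂ = d₁·√(I₁/I₂).
I₁/I₂ = 1250/4.76 = 262.6, so d₂ = 0.760 × √262.6 = 12.32 m.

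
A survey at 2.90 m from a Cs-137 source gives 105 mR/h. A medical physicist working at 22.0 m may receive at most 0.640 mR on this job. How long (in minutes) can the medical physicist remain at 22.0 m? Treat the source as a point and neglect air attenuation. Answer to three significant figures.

Applying the 1/r² law, rate at 22.0 m:
(2.90/22.0)² = 0.01738, so 105 × 0.01738 = 1.825 mR/h.
Stay time = 0.640 mR ÷ 1.825 mR/h = 0.3507 h = 21.04 min.

21.0 min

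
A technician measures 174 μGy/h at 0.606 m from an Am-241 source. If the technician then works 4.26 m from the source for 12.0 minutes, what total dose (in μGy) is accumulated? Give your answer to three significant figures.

Intensity scales as (d₁/d₂)², so rate at 4.26 m:
174 × (0.606/4.26)² = 174 × 0.02024 = 3.522 μGy/h.
Dose = rate × time = 3.522 μGy/h × 0.2000 h = 0.7044 μGy.

0.704 μGy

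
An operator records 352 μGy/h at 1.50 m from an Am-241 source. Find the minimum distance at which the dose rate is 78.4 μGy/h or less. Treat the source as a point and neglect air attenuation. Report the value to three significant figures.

Applying the 1/r² law, d₂ = d₁·√(I₁/I₂).
I₁/I₂ = 352/78.4 = 4.490, so d₂ = 1.50 × √4.490 = 3.178 m.

3.18 m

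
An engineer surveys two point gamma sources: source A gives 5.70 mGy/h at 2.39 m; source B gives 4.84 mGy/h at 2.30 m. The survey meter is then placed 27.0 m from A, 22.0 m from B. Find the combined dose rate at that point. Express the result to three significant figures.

0.0976 mGy/h

Each source contributes Iᵢ·(dᵢ/rᵢ)²; contributions add.
A: 5.70 × (2.39/27.0)² = 0.04466 mGy/h
B: 4.84 × (2.30/22.0)² = 0.05290 mGy/h
Total = 0.04466 + 0.05290 = 0.09756 mGy/h.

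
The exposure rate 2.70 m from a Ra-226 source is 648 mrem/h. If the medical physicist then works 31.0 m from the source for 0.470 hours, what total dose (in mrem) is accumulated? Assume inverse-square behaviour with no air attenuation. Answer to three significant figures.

Intensity scales as (d₁/d₂)², so rate at 31.0 m:
(2.70/31.0)² = 0.007586, so 648 × 0.007586 = 4.916 mrem/h.
Dose = rate × time = 4.916 mrem/h × 0.4700 h = 2.311 mrem.

2.31 mrem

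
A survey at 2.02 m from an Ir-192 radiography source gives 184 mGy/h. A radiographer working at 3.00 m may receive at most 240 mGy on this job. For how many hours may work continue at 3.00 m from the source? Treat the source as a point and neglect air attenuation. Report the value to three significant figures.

2.88 h

Using I₁d₁² = I₂d₂², rate at 3.00 m:
(2.02/3.00)² = 0.4534, so 184 × 0.4534 = 83.43 mGy/h.
Stay time = 240 mGy ÷ 83.43 mGy/h = 2.877 h.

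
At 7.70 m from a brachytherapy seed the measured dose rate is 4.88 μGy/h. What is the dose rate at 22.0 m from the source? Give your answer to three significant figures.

0.598 μGy/h

Applying the 1/r² law, scaling from 7.70 m to 22.0 m:
(7.70/22.0)² = 0.1225, so 4.88 × 0.1225 = 0.5978 μGy/h.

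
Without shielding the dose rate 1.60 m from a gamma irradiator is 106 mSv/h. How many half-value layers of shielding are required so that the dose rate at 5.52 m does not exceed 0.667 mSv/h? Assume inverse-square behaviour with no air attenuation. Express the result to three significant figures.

At 5.52 m, distance alone gives 106 × (1.60/5.52)² = 106 × 0.08402 = 8.906 mSv/h.
Further attenuation needed: 8.906/0.667 = 13.35.
n = log₂(13.35) = 3.739 half-value layers.

3.74 half-value layers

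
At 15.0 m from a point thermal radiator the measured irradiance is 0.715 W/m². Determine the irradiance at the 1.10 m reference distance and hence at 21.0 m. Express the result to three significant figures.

133 W/m²; 0.365 W/m²

Using I₁d₁² = I₂d₂²,
At 1.10 m: 0.715 × (15.0/1.10)² = 0.715 × 186.0 = 133.0 W/m²
At 21.0 m: (1.10/21.0)² = 0.002744, so 133.0 × 0.002744 = 0.3650 W/m².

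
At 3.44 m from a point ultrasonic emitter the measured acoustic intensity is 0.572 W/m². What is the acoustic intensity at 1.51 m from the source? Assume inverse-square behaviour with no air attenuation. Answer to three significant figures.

2.97 W/m²

Since intensity falls as 1/r², scaling from 3.44 m to 1.51 m:
(3.44/1.51)² = 5.190, so 0.572 × 5.190 = 2.969 W/m².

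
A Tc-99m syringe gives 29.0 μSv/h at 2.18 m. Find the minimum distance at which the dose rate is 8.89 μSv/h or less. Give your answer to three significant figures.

Since intensity falls as 1/r², d₂ = d₁·√(I₁/I₂).
I₁/I₂ = 29.0/8.89 = 3.262, so d₂ = 2.18 × √3.262 = 3.937 m.

3.94 m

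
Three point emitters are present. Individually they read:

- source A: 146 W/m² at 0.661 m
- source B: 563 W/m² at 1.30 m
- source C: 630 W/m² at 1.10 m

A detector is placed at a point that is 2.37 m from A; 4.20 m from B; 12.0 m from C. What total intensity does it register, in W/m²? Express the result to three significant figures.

Each source contributes Iᵢ·(dᵢ/rᵢ)²; contributions add.
A: 146 × (0.661/2.37)² = 11.36 W/m²
B: 563 × (1.30/4.20)² = 53.94 W/m²
C: 630 × (1.10/12.0)² = 5.294 W/m²
Total = 11.36 + 53.94 + 5.294 = 70.59 W/m².

70.6 W/m²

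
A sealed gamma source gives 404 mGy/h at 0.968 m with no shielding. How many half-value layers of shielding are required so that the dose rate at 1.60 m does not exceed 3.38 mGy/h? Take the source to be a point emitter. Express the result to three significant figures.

5.45 half-value layers

At 1.60 m, distance alone gives (0.968/1.60)² = 0.3660, so 404 × 0.3660 = 147.9 mGy/h.
Further attenuation needed: 147.9/3.38 = 43.76.
n = log₂(43.76) = 5.452 half-value layers.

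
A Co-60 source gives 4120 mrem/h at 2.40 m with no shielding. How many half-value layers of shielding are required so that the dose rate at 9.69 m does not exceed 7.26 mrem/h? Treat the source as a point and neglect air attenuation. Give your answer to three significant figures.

5.12 half-value layers

At 9.69 m, distance alone gives (2.40/9.69)² = 0.06134, so 4120 × 0.06134 = 252.7 mrem/h.
Further attenuation needed: 252.7/7.26 = 34.81.
n = log₂(34.81) = 5.121 half-value layers.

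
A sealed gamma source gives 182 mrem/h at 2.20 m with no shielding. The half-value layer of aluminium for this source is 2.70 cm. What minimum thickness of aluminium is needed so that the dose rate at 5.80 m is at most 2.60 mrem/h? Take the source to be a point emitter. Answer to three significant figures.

9.00 cm

At 5.80 m, distance alone gives 182 × (2.20/5.80)² = 182 × 0.1439 = 26.19 mrem/h.
Further attenuation needed: 26.19/2.60 = 10.07.
n = log₂(10.07) = 3.332 half-value layers.
Thickness = 3.332 × 2.70 cm = 8.996 cm.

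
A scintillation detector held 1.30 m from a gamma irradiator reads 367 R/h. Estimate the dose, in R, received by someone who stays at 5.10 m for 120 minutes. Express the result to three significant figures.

47.7 R

Since intensity falls as 1/r², rate at 5.10 m:
367 × (1.30/5.10)² = 367 × 0.06498 = 23.85 R/h.
Dose = rate × time = 23.85 R/h × 2.000 h = 47.70 R.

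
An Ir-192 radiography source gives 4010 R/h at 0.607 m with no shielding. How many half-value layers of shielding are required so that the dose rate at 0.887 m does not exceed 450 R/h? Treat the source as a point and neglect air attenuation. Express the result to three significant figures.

2.06 half-value layers

At 0.887 m, distance alone gives (0.607/0.887)² = 0.4683, so 4010 × 0.4683 = 1878 R/h.
Further attenuation needed: 1878/450 = 4.173.
n = log₂(4.173) = 2.061 half-value layers.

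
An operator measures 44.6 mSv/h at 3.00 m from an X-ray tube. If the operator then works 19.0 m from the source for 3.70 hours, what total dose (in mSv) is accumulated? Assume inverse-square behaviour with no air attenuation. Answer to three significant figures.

Since intensity falls as 1/r², rate at 19.0 m:
44.6 × (3.00/19.0)² = 44.6 × 0.02493 = 1.112 mSv/h.
Dose = rate × time = 1.112 mSv/h × 3.700 h = 4.114 mSv.

4.11 mSv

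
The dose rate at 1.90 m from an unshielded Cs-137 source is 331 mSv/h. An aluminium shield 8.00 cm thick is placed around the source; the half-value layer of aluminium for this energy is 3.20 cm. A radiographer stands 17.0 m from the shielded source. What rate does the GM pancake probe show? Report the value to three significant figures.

Distance alone: 331 × (1.90/17.0)² = 331 × 0.01249 = 4.134 mSv/h.
Shield: 8.00/3.20 = 2.500 half-value layers → attenuation 2^(−2.500) = 0.1768.
Combined: 4.134 × 0.1768 = 0.7309 mSv/h.

0.731 mSv/h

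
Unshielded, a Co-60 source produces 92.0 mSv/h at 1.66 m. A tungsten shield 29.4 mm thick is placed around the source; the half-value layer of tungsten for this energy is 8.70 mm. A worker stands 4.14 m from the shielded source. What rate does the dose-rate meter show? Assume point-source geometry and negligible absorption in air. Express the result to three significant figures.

Distance alone: (1.66/4.14)² = 0.1608, so 92.0 × 0.1608 = 14.79 mSv/h.
Shield: 29.4/8.70 = 3.379 half-value layers → attenuation 2^(−3.379) = 0.09612.
Combined: 14.79 × 0.09612 = 1.422 mSv/h.

1.42 mSv/h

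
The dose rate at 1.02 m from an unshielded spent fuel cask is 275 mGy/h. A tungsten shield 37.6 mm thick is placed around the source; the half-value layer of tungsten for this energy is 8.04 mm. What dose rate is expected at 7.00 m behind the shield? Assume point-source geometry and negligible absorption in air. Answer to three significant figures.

Distance alone: (1.02/7.00)² = 0.02123, so 275 × 0.02123 = 5.838 mGy/h.
Shield: 37.6/8.04 = 4.677 half-value layers → attenuation 2^(−4.677) = 0.03909.
Combined: 5.838 × 0.03909 = 0.2282 mGy/h.

0.228 mGy/h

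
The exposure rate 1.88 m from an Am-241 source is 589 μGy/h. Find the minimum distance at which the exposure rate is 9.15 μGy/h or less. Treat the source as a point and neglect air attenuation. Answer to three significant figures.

15.1 m

By the inverse-square law, d₂ = d₁·√(I₁/I₂).
I₁/I₂ = 589/9.15 = 64.37, so d₂ = 1.88 × √64.37 = 15.08 m.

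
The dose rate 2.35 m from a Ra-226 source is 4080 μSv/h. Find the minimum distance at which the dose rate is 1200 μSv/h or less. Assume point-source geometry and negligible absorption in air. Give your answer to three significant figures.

4.33 m

Using I₁d₁² = I₂d₂², d₂ = d₁·√(I₁/I₂).
I₁/I₂ = 4080/1200 = 3.400, so d₂ = 2.35 × √3.400 = 4.333 m.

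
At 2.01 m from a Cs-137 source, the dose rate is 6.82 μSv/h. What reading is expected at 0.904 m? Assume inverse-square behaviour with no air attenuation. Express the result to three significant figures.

Since intensity falls as 1/r², the rate at 0.904 m is
(2.01/0.904)² = 4.944, so 6.82 × 4.944 = 33.72 μSv/h.

33.7 μSv/h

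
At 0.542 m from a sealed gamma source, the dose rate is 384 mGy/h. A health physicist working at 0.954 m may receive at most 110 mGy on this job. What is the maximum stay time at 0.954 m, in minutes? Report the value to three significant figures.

53.2 min

Using I₁d₁² = I₂d₂², rate at 0.954 m:
384 × (0.542/0.954)² = 384 × 0.3228 = 124.0 mGy/h.
Stay time = 110 mGy ÷ 124.0 mGy/h = 0.8871 h = 53.23 min.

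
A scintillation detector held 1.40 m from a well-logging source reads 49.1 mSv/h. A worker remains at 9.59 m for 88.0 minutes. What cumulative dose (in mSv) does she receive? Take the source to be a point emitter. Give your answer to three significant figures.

Applying the 1/r² law, rate at 9.59 m:
49.1 × (1.40/9.59)² = 49.1 × 0.02131 = 1.046 mSv/h.
Dose = rate × time = 1.046 mSv/h × 1.467 h = 1.534 mSv.

1.53 mSv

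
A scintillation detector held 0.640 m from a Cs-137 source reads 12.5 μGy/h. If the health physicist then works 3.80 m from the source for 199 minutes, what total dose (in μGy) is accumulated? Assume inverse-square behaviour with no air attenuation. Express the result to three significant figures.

By the inverse-square law, rate at 3.80 m:
(0.640/3.80)² = 0.02837, so 12.5 × 0.02837 = 0.3546 μGy/h.
Dose = rate × time = 0.3546 μGy/h × 3.317 h = 1.176 μGy.

1.18 μGy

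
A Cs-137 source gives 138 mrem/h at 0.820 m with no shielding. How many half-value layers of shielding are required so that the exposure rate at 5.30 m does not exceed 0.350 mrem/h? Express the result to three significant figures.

3.24 half-value layers

At 5.30 m, distance alone gives (0.820/5.30)² = 0.02394, so 138 × 0.02394 = 3.304 mrem/h.
Further attenuation needed: 3.304/0.350 = 9.440.
n = log₂(9.440) = 3.239 half-value layers.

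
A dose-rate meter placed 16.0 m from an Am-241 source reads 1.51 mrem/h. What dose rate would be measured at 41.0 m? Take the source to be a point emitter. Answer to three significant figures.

Intensity scales as (d₁/d₂)², so scaling from 16.0 m to 41.0 m:
1.51 × (16.0/41.0)² = 1.51 × 0.1523 = 0.2300 mrem/h.

0.230 mrem/h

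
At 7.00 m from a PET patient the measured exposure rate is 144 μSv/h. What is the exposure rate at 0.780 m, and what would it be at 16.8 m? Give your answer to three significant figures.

Intensity scales as (d₁/d₂)², so
At 0.780 m: 144 × (7.00/0.780)² = 144 × 80.54 = 11600 μSv/h
At 16.8 m: 11600 × (0.780/16.8)² = 11600 × 0.002156 = 25.01 μSv/h.

11600 μSv/h; 25.0 μSv/h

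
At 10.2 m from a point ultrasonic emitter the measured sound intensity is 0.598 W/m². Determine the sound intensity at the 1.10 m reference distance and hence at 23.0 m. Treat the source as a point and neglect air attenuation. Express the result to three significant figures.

By the inverse-square law,
At 1.10 m: (10.2/1.10)² = 85.98, so 0.598 × 85.98 = 51.42 W/m²
At 23.0 m: 51.42 × (1.10/23.0)² = 51.42 × 0.002287 = 0.1176 W/m².

51.4 W/m²; 0.118 W/m²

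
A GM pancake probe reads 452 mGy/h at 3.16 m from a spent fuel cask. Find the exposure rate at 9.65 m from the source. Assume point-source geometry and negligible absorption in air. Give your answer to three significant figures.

48.5 mGy/h

Applying the 1/r² law, the rate at 9.65 m is
(3.16/9.65)² = 0.1072, so 452 × 0.1072 = 48.45 mGy/h.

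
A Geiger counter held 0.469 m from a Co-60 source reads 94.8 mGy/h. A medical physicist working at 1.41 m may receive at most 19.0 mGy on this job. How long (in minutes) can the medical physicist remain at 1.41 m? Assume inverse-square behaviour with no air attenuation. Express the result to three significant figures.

109 min

By the inverse-square law, rate at 1.41 m:
(0.469/1.41)² = 0.1106, so 94.8 × 0.1106 = 10.48 mGy/h.
Stay time = 19.0 mGy ÷ 10.48 mGy/h = 1.813 h = 108.8 min.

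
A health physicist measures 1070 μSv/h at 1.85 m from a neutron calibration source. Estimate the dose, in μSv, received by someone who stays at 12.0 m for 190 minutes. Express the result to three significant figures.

80.5 μSv

Using I₁d₁² = I₂d₂², rate at 12.0 m:
(1.85/12.0)² = 0.02377, so 1070 × 0.02377 = 25.43 μSv/h.
Dose = rate × time = 25.43 μSv/h × 3.167 h = 80.54 μSv.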